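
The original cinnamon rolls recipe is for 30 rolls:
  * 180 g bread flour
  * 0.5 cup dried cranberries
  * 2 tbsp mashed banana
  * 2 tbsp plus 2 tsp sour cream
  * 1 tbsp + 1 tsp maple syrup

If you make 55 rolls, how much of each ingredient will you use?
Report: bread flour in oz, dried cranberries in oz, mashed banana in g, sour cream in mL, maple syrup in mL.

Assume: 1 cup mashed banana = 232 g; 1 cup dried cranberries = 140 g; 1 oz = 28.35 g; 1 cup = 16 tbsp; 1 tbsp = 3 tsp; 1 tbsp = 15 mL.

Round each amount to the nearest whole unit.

bread flour: 12 oz; dried cranberries: 5 oz; mashed banana: 53 g; sour cream: 73 mL; maple syrup: 37 mL

Scaling factor: 55/30 = 11/6.
bread flour: 180 g × 11/6 ÷ 28.35 g/oz ≈ 12 oz
dried cranberries: 0.5 cup × 11/6 × 140 g/cup ÷ 28.35 g/oz ≈ 5 oz
mashed banana: 2 tbsp × 11/6 ÷ 16 tbsp/cup × 232 g/cup ≈ 53 g
sour cream: (2 tbsp + 2 tsp = 8/3 tbsp) × 11/6 × 15 mL/tbsp ≈ 73 mL
maple syrup: (1 tbsp + 1 tsp = 4/3 tbsp) × 11/6 × 15 mL/tbsp ≈ 37 mL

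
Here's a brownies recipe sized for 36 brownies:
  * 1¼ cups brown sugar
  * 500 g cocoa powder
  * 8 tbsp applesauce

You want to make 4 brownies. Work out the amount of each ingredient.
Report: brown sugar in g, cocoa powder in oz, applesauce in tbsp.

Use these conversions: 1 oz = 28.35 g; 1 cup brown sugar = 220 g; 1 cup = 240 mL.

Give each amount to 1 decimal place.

brown sugar: 30.6 g; cocoa powder: 2.0 oz; applesauce: 0.9 tbsp

Scaling factor: 4/36 = 1/9.
brown sugar: 1.25 cup × 1/9 × 220 g/cup ≈ 30.6 g
cocoa powder: 500 g × 1/9 ÷ 28.35 g/oz ≈ 2.0 oz
applesauce: 8 tbsp × 1/9 ≈ 0.9 tbsp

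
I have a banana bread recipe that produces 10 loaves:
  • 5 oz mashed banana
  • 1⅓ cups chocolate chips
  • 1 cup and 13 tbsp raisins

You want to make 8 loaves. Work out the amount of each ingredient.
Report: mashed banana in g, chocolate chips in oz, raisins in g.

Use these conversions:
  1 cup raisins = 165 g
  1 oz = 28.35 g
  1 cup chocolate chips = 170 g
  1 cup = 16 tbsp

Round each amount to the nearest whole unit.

Scaling factor: 8/10 = 4/5 = 0.8.
mashed banana: 5 oz × 4/5 × 28.35 g/oz ≈ 113 g
chocolate chips: 4/3 cup × 4/5 × 170 g/cup ÷ 28.35 g/oz ≈ 6 oz
raisins: (1 cup + 13 tbsp = 1.8125 cup) × 4/5 × 165 g/cup ≈ 239 g

mashed banana: 113 g; chocolate chips: 6 oz; raisins: 239 g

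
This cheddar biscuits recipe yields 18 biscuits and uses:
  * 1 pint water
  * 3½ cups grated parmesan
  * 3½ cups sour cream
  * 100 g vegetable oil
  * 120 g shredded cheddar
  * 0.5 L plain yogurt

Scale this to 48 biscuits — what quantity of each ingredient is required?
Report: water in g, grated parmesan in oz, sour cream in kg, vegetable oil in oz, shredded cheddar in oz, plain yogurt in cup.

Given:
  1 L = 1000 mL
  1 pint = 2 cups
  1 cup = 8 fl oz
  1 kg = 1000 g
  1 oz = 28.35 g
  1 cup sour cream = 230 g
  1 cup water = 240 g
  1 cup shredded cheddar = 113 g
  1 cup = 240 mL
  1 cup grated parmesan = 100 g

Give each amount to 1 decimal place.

water: 1280.0 g; grated parmesan: 32.9 oz; sour cream: 2.1 kg; vegetable oil: 9.4 oz; shredded cheddar: 11.3 oz; plain yogurt: 5.6 cup

Scaling factor: 48/18 = 8/3.
water: 1 pint × 8/3 × 2 cup/pint × 240 g/cup = 1280.0 g
grated parmesan: 3.5 cup × 8/3 × 100 g/cup ÷ 28.35 g/oz ≈ 32.9 oz
sour cream: 3.5 cup × 8/3 × 230 g/cup ÷ 1000 g/kg ≈ 2.1 kg
vegetable oil: 100 g × 8/3 ÷ 28.35 g/oz ≈ 9.4 oz
shredded cheddar: 120 g × 8/3 ÷ 28.35 g/oz ≈ 11.3 oz
plain yogurt: 0.5 L × 8/3 × 1000 mL/L ÷ 240 mL/cup ≈ 5.6 cup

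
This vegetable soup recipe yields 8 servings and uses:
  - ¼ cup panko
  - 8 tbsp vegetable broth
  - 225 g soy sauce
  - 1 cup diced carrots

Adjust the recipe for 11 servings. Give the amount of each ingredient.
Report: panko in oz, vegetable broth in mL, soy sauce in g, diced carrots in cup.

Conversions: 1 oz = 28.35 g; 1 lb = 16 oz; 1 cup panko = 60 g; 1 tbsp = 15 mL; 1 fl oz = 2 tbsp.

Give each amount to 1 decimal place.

panko: 0.7 oz; vegetable broth: 165.0 mL; soy sauce: 309.4 g; diced carrots: 1.4 cup

Scaling factor: 11/8 = 1.375.
panko: 0.25 cup × 11/8 × 60 g/cup ÷ 28.35 g/oz ≈ 0.7 oz
vegetable broth: 8 tbsp × 11/8 × 15 mL/tbsp = 165.0 mL
soy sauce: 225 g × 11/8 ≈ 309.4 g
diced carrots: 1 cup × 11/8 ≈ 1.4 cup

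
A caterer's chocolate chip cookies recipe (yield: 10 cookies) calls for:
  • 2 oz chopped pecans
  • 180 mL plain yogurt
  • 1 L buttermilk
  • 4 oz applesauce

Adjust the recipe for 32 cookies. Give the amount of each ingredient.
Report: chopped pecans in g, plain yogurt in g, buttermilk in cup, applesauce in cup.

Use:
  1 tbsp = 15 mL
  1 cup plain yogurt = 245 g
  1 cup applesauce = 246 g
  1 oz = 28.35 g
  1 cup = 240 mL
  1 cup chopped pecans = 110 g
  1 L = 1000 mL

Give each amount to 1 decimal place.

Scaling factor: 32/10 = 16/5 = 3.2.
chopped pecans: 2 oz × 16/5 × 28.35 g/oz ≈ 181.4 g
plain yogurt: 180 mL × 16/5 ÷ 240 mL/cup × 245 g/cup = 588.0 g
buttermilk: 1 L × 16/5 × 1000 mL/L ÷ 240 mL/cup ≈ 13.3 cup
applesauce: 4 oz × 16/5 × 28.35 g/oz ÷ 246 g/cup ≈ 1.5 cup

chopped pecans: 181.4 g; plain yogurt: 588.0 g; buttermilk: 13.3 cup; applesauce: 1.5 cup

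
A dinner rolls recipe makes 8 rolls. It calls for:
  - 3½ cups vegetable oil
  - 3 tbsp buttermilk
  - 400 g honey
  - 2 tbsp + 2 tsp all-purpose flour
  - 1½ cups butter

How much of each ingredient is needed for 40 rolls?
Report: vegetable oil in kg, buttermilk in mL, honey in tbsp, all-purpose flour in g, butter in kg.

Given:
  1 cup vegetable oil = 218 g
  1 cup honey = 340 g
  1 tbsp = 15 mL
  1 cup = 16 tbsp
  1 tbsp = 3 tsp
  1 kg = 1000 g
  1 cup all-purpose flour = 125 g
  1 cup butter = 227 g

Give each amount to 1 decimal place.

Scaling factor: 40/8 = 5.
vegetable oil: 3.5 cup × 5 × 218 g/cup ÷ 1000 g/kg ≈ 3.8 kg
buttermilk: 3 tbsp × 5 × 15 mL/tbsp = 225.0 mL
honey: 400 g × 5 ÷ 340 g/cup × 16 tbsp/cup ≈ 94.1 tbsp
all-purpose flour: (2 tbsp + 2 tsp = 8/3 tbsp) × 5 ÷ 16 tbsp/cup × 125 g/cup ≈ 104.2 g
butter: 1.5 cup × 5 × 227 g/cup ÷ 1000 g/kg ≈ 1.7 kg

vegetable oil: 3.8 kg; buttermilk: 225.0 mL; honey: 94.1 tbsp; all-purpose flour: 104.2 g; butter: 1.7 kg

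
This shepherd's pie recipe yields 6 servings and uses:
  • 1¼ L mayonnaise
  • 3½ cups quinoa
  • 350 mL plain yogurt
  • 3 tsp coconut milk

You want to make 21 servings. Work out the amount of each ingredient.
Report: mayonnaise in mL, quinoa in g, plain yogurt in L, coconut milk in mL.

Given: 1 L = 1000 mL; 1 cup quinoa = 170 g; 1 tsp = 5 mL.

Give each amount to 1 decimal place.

Scaling factor: 21/6 = 7/2 = 3.5.
mayonnaise: 1.25 L × 7/2 × 1000 mL/L = 4375.0 mL
quinoa: 3.5 cup × 7/2 × 170 g/cup = 2082.5 g
plain yogurt: 350 mL × 7/2 ÷ 1000 mL/L ≈ 1.2 L
coconut milk: 3 tsp × 7/2 × 5 mL/tsp = 52.5 mL

mayonnaise: 4375.0 mL; quinoa: 2082.5 g; plain yogurt: 1.2 L; coconut milk: 52.5 mL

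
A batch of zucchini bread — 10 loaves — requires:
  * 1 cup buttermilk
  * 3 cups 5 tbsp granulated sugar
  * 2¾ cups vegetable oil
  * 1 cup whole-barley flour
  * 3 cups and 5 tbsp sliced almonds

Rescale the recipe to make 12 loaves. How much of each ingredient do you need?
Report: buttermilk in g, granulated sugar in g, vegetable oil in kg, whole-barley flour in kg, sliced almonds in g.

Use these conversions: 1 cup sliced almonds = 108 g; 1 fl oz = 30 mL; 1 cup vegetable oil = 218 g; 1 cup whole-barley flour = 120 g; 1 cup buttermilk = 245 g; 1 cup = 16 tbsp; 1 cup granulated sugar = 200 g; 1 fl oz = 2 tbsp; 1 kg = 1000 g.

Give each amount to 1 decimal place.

buttermilk: 294.0 g; granulated sugar: 795.0 g; vegetable oil: 0.7 kg; whole-barley flour: 0.1 kg; sliced almonds: 429.3 g

Scaling factor: 12/10 = 6/5 = 1.2.
buttermilk: 1 cup × 6/5 × 245 g/cup = 294.0 g
granulated sugar: (3 cup + 5 tbsp = 3.3125 cup) × 6/5 × 200 g/cup = 795.0 g
vegetable oil: 2.75 cup × 6/5 × 218 g/cup ÷ 1000 g/kg ≈ 0.7 kg
whole-barley flour: 1 cup × 6/5 × 120 g/cup ÷ 1000 g/kg ≈ 0.1 kg
sliced almonds: (3 cup + 5 tbsp = 3.3125 cup) × 6/5 × 108 g/cup = 429.3 g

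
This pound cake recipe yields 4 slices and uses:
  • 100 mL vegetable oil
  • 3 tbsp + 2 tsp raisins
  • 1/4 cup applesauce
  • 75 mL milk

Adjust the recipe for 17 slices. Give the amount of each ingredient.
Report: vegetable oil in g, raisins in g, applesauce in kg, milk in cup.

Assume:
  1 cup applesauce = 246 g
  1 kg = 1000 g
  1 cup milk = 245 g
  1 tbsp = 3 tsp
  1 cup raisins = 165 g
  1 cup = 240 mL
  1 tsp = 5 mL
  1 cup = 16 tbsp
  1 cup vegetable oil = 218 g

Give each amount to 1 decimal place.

vegetable oil: 386.0 g; raisins: 160.7 g; applesauce: 0.3 kg; milk: 1.3 cup

Scaling factor: 17/4 = 4.25.
vegetable oil: 100 mL × 17/4 ÷ 240 mL/cup × 218 g/cup ≈ 386.0 g
raisins: (3 tbsp + 2 tsp = 11/3 tbsp) × 17/4 ÷ 16 tbsp/cup × 165 g/cup ≈ 160.7 g
applesauce: 0.25 cup × 17/4 × 246 g/cup ÷ 1000 g/kg ≈ 0.3 kg
milk: 75 mL × 17/4 ÷ 240 mL/cup ≈ 1.3 cup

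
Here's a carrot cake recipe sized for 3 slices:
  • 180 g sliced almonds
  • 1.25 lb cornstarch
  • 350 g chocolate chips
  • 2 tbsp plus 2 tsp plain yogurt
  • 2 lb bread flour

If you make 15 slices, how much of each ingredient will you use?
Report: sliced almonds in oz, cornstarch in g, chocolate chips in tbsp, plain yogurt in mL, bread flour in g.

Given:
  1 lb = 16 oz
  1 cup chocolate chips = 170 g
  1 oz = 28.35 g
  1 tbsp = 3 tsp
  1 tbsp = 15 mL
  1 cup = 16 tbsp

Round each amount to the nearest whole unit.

Scaling factor: 15/3 = 5.
sliced almonds: 180 g × 5 ÷ 28.35 g/oz ≈ 32 oz
cornstarch: 1.25 lb × 5 × 16 oz/lb × 28.35 g/oz = 2835 g
chocolate chips: 350 g × 5 ÷ 170 g/cup × 16 tbsp/cup ≈ 165 tbsp
plain yogurt: (2 tbsp + 2 tsp = 8/3 tbsp) × 5 × 15 mL/tbsp = 200 mL
bread flour: 2 lb × 5 × 16 oz/lb × 28.35 g/oz = 4536 g

sliced almonds: 32 oz; cornstarch: 2835 g; chocolate chips: 165 tbsp; plain yogurt: 200 mL; bread flour: 4536 g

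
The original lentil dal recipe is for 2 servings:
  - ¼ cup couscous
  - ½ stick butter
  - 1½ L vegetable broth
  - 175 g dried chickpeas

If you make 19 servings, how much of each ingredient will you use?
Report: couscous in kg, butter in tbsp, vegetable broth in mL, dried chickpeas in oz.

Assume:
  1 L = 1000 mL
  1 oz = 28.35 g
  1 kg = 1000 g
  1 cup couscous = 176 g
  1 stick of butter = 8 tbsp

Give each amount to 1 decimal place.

Scaling factor: 19/2 = 9.5.
couscous: 0.25 cup × 19/2 × 176 g/cup ÷ 1000 g/kg ≈ 0.4 kg
butter: 0.5 stick × 19/2 × 8 tbsp/stick = 38.0 tbsp
vegetable broth: 1.5 L × 19/2 × 1000 mL/L = 14250.0 mL
dried chickpeas: 175 g × 19/2 ÷ 28.35 g/oz ≈ 58.6 oz

couscous: 0.4 kg; butter: 38.0 tbsp; vegetable broth: 14250.0 mL; dried chickpeas: 58.6 oz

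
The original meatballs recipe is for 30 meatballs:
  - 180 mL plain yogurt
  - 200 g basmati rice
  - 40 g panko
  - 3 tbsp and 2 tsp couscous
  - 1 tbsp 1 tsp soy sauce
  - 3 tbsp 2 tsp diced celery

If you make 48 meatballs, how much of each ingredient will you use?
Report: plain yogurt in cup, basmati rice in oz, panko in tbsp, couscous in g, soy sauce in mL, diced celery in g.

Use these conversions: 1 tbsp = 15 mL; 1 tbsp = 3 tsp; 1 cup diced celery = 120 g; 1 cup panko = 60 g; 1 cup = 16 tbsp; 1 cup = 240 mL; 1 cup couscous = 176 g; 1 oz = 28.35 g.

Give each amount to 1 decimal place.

Scaling factor: 48/30 = 8/5 = 1.6.
plain yogurt: 180 mL × 8/5 ÷ 240 mL/cup = 1.2 cup
basmati rice: 200 g × 8/5 ÷ 28.35 g/oz ≈ 11.3 oz
panko: 40 g × 8/5 ÷ 60 g/cup × 16 tbsp/cup ≈ 17.1 tbsp
couscous: (3 tbsp + 2 tsp = 11/3 tbsp) × 8/5 ÷ 16 tbsp/cup × 176 g/cup ≈ 64.5 g
soy sauce: (1 tbsp + 1 tsp = 4/3 tbsp) × 8/5 × 15 mL/tbsp = 32.0 mL
diced celery: (3 tbsp + 2 tsp = 11/3 tbsp) × 8/5 ÷ 16 tbsp/cup × 120 g/cup = 44.0 g

plain yogurt: 1.2 cup; basmati rice: 11.3 oz; panko: 17.1 tbsp; couscous: 64.5 g; soy sauce: 32.0 mL; diced celery: 44.0 g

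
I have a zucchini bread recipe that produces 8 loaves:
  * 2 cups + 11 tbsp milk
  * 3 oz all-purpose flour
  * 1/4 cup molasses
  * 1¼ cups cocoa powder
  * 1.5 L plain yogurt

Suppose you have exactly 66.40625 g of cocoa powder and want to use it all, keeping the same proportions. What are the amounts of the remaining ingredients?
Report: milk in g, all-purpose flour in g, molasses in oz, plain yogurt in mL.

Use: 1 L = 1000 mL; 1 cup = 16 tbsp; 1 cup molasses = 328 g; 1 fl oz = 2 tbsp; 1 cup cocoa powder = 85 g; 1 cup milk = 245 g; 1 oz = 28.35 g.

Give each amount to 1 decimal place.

The original recipe has 106.25 g of cocoa powder, so the scaling factor is 66.40625 ÷ 106.25 = 5/8 = 0.625.
milk: (2 cup + 11 tbsp = 2.6875 cup) × 5/8 × 245 g/cup ≈ 411.5 g
all-purpose flour: 3 oz × 5/8 × 28.35 g/oz ≈ 53.2 g
molasses: 0.25 cup × 5/8 × 328 g/cup ÷ 28.35 g/oz ≈ 1.8 oz
plain yogurt: 1.5 L × 5/8 × 1000 mL/L = 937.5 mL

milk: 411.5 g; all-purpose flour: 53.2 g; molasses: 1.8 oz; plain yogurt: 937.5 mL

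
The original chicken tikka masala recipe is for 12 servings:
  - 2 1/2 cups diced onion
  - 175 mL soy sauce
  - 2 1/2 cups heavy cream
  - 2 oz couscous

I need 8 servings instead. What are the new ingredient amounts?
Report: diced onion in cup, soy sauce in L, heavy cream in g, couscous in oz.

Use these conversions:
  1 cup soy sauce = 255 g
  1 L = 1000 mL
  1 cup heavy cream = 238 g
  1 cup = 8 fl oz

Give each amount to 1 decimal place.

diced onion: 1.7 cup; soy sauce: 0.1 L; heavy cream: 396.7 g; couscous: 1.3 oz

Scaling factor: 8/12 = 2/3.
diced onion: 2.5 cup × 2/3 ≈ 1.7 cup
soy sauce: 175 mL × 2/3 ÷ 1000 mL/L ≈ 0.1 L
heavy cream: 2.5 cup × 2/3 × 238 g/cup ≈ 396.7 g
couscous: 2 oz × 2/3 ≈ 1.3 oz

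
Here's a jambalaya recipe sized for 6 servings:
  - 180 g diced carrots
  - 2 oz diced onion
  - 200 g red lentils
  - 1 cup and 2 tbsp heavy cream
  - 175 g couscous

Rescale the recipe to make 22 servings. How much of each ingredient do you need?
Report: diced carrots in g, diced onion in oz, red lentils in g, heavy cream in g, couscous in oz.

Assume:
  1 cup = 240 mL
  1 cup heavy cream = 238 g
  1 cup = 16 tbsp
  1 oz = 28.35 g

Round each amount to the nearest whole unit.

Scaling factor: 22/6 = 11/3.
diced carrots: 180 g × 11/3 = 660 g
diced onion: 2 oz × 11/3 ≈ 7 oz
red lentils: 200 g × 11/3 ≈ 733 g
heavy cream: (1 cup + 2 tbsp = 1.125 cup) × 11/3 × 238 g/cup ≈ 982 g
couscous: 175 g × 11/3 ÷ 28.35 g/oz ≈ 23 oz

diced carrots: 660 g; diced onion: 7 oz; red lentils: 733 g; heavy cream: 982 g; couscous: 23 oz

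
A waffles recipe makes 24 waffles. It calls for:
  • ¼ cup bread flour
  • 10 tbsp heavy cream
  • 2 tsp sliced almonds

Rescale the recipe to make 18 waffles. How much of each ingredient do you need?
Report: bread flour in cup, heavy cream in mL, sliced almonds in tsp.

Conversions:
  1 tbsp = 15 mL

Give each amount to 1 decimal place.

Scaling factor: 18/24 = 3/4 = 0.75.
bread flour: 0.25 cup × 3/4 ≈ 0.2 cup
heavy cream: 10 tbsp × 3/4 × 15 mL/tbsp = 112.5 mL
sliced almonds: 2 tsp × 3/4 = 1.5 tsp

bread flour: 0.2 cup; heavy cream: 112.5 mL; sliced almonds: 1.5 tsp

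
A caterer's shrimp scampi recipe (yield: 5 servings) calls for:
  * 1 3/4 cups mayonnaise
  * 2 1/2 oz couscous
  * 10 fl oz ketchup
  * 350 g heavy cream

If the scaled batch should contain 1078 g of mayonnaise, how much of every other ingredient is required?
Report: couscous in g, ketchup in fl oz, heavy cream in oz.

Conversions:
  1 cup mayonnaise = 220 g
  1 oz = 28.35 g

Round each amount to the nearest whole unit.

The original recipe has 385 g of mayonnaise, so the scaling factor is 1078 ÷ 385 = 14/5 = 2.8.
couscous: 2.5 oz × 14/5 × 28.35 g/oz ≈ 198 g
ketchup: 10 fl oz × 14/5 = 28 fl oz
heavy cream: 350 g × 14/5 ÷ 28.35 g/oz ≈ 35 oz

couscous: 198 g; ketchup: 28 fl oz; heavy cream: 35 oz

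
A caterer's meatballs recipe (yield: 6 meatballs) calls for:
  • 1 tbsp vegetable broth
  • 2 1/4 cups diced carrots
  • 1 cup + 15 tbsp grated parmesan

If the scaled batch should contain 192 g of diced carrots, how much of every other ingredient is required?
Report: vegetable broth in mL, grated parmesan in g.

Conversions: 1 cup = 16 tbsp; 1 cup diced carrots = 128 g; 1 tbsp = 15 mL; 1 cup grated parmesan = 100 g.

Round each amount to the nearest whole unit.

The original recipe has 288 g of diced carrots, so the scaling factor is 192 ÷ 288 = 2/3.
vegetable broth: 1 tbsp × 2/3 × 15 mL/tbsp = 10 mL
grated parmesan: (1 cup + 15 tbsp = 1.9375 cup) × 2/3 × 100 g/cup ≈ 129 g

vegetable broth: 10 mL; grated parmesan: 129 g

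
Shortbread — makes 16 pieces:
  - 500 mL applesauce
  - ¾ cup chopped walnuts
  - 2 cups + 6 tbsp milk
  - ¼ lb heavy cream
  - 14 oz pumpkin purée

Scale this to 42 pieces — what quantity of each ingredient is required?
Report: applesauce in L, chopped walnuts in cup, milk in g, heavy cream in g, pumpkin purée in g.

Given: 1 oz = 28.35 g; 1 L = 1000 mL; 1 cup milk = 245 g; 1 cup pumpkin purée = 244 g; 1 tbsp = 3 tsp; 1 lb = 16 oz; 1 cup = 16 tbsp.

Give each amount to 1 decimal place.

applesauce: 1.3 L; chopped walnuts: 2.0 cup; milk: 1527.4 g; heavy cream: 297.7 g; pumpkin purée: 1041.9 g

Scaling factor: 42/16 = 21/8 = 2.625.
applesauce: 500 mL × 21/8 ÷ 1000 mL/L ≈ 1.3 L
chopped walnuts: 0.75 cup × 21/8 ≈ 2.0 cup
milk: (2 cup + 6 tbsp = 2.375 cup) × 21/8 × 245 g/cup ≈ 1527.4 g
heavy cream: 0.25 lb × 21/8 × 16 oz/lb × 28.35 g/oz ≈ 297.7 g
pumpkin purée: 14 oz × 21/8 × 28.35 g/oz ≈ 1041.9 g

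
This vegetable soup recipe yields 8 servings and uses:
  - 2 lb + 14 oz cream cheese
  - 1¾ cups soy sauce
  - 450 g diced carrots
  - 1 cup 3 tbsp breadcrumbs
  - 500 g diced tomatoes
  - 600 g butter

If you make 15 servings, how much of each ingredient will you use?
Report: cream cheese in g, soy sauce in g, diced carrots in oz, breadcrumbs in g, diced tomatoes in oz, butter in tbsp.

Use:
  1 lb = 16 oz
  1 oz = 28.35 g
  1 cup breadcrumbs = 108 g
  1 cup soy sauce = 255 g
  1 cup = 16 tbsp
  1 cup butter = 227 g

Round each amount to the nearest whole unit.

Scaling factor: 15/8 = 1.875.
cream cheese: (2 lb + 14 oz = 2.875 lb) × 15/8 × 16 oz/lb × 28.35 g/oz ≈ 2445 g
soy sauce: 1.75 cup × 15/8 × 255 g/cup ≈ 837 g
diced carrots: 450 g × 15/8 ÷ 28.35 g/oz ≈ 30 oz
breadcrumbs: (1 cup + 3 tbsp = 1.1875 cup) × 15/8 × 108 g/cup ≈ 240 g
diced tomatoes: 500 g × 15/8 ÷ 28.35 g/oz ≈ 33 oz
butter: 600 g × 15/8 ÷ 227 g/cup × 16 tbsp/cup ≈ 79 tbsp

cream cheese: 2445 g; soy sauce: 837 g; diced carrots: 30 oz; breadcrumbs: 240 g; diced tomatoes: 33 oz; butter: 79 tbsp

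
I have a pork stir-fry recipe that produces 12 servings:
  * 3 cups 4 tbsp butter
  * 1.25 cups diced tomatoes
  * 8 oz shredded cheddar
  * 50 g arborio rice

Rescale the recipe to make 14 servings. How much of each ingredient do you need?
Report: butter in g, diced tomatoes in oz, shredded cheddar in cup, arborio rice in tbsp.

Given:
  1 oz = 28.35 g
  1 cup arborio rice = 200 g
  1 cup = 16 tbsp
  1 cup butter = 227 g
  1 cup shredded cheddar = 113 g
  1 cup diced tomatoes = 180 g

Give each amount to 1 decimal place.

butter: 860.7 g; diced tomatoes: 9.3 oz; shredded cheddar: 2.3 cup; arborio rice: 4.7 tbsp

Scaling factor: 14/12 = 7/6.
butter: (3 cup + 4 tbsp = 3.25 cup) × 7/6 × 227 g/cup ≈ 860.7 g
diced tomatoes: 1.25 cup × 7/6 × 180 g/cup ÷ 28.35 g/oz ≈ 9.3 oz
shredded cheddar: 8 oz × 7/6 × 28.35 g/oz ÷ 113 g/cup ≈ 2.3 cup
arborio rice: 50 g × 7/6 ÷ 200 g/cup × 16 tbsp/cup ≈ 4.7 tbsp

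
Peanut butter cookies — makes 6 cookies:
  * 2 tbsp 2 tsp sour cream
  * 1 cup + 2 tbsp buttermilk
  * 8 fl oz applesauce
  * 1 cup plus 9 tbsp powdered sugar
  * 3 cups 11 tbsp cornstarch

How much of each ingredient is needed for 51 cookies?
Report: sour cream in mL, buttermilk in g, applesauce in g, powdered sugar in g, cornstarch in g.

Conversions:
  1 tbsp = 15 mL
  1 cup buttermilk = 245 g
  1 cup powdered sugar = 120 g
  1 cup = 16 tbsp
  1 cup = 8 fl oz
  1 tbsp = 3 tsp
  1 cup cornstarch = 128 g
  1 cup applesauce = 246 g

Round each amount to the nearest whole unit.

sour cream: 340 mL; buttermilk: 2343 g; applesauce: 2091 g; powdered sugar: 1594 g; cornstarch: 4012 g

Scaling factor: 51/6 = 17/2 = 8.5.
sour cream: (2 tbsp + 2 tsp = 8/3 tbsp) × 17/2 × 15 mL/tbsp = 340 mL
buttermilk: (1 cup + 2 tbsp = 1.125 cup) × 17/2 × 245 g/cup ≈ 2343 g
applesauce: 8 fl oz × 17/2 ÷ 8 fl oz/cup × 246 g/cup = 2091 g
powdered sugar: (1 cup + 9 tbsp = 1.5625 cup) × 17/2 × 120 g/cup ≈ 1594 g
cornstarch: (3 cup + 11 tbsp = 3.6875 cup) × 17/2 × 128 g/cup = 4012 g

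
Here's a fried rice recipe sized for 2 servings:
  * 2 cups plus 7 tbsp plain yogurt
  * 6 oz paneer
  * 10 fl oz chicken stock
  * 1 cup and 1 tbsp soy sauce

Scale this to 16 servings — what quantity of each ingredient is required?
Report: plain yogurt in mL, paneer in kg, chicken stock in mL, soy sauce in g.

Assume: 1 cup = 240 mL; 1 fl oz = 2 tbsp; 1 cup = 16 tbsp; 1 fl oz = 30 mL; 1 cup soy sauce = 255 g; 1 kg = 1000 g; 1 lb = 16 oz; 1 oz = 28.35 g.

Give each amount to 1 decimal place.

plain yogurt: 4680.0 mL; paneer: 1.4 kg; chicken stock: 2400.0 mL; soy sauce: 2167.5 g

Scaling factor: 16/2 = 8.
plain yogurt: (2 cup + 7 tbsp = 2.4375 cup) × 8 × 240 mL/cup = 4680.0 mL
paneer: 6 oz × 8 × 28.35 g/oz ÷ 1000 g/kg ≈ 1.4 kg
chicken stock: 10 fl oz × 8 × 30 mL/fl oz = 2400.0 mL
soy sauce: (1 cup + 1 tbsp = 1.0625 cup) × 8 × 255 g/cup = 2167.5 g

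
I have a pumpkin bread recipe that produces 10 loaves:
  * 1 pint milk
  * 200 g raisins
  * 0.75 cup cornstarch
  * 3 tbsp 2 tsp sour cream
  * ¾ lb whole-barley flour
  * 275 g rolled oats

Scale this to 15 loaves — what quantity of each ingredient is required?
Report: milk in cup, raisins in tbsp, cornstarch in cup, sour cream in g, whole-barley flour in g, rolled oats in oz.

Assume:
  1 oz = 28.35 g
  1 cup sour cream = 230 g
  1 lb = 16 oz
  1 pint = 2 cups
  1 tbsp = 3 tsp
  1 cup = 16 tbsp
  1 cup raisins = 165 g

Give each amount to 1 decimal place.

Scaling factor: 15/10 = 3/2 = 1.5.
milk: 1 pint × 3/2 × 2 cup/pint = 3.0 cup
raisins: 200 g × 3/2 ÷ 165 g/cup × 16 tbsp/cup ≈ 29.1 tbsp
cornstarch: 0.75 cup × 3/2 ≈ 1.1 cup
sour cream: (3 tbsp + 2 tsp = 11/3 tbsp) × 3/2 ÷ 16 tbsp/cup × 230 g/cup ≈ 79.1 g
whole-barley flour: 0.75 lb × 3/2 × 16 oz/lb × 28.35 g/oz = 510.3 g
rolled oats: 275 g × 3/2 ÷ 28.35 g/oz ≈ 14.6 oz

milk: 3.0 cup; raisins: 29.1 tbsp; cornstarch: 1.1 cup; sour cream: 79.1 g; whole-barley flour: 510.3 g; rolled oats: 14.6 oz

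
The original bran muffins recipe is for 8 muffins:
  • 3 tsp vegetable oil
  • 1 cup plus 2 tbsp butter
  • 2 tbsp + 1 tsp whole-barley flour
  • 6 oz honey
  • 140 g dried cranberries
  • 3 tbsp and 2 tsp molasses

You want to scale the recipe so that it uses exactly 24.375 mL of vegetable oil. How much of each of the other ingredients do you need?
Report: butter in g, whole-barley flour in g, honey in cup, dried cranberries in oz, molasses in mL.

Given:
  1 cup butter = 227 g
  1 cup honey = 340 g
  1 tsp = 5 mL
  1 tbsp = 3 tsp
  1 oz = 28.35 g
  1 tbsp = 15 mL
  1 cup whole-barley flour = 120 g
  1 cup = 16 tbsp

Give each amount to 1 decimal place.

butter: 415.0 g; whole-barley flour: 28.4 g; honey: 0.8 cup; dried cranberries: 8.0 oz; molasses: 89.4 mL

The original recipe has 15 mL of vegetable oil, so the scaling factor is 24.375 ÷ 15 = 13/8 = 1.625.
butter: (1 cup + 2 tbsp = 1.125 cup) × 13/8 × 227 g/cup ≈ 415.0 g
whole-barley flour: (2 tbsp + 1 tsp = 7/3 tbsp) × 13/8 ÷ 16 tbsp/cup × 120 g/cup ≈ 28.4 g
honey: 6 oz × 13/8 × 28.35 g/oz ÷ 340 g/cup ≈ 0.8 cup
dried cranberries: 140 g × 13/8 ÷ 28.35 g/oz ≈ 8.0 oz
molasses: (3 tbsp + 2 tsp = 11/3 tbsp) × 13/8 × 15 mL/tbsp ≈ 89.4 mL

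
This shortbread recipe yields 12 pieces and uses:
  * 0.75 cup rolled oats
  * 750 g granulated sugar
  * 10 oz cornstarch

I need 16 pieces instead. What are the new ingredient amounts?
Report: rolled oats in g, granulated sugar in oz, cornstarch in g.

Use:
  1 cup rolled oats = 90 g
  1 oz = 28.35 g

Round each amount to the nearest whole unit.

rolled oats: 90 g; granulated sugar: 35 oz; cornstarch: 378 g

Scaling factor: 16/12 = 4/3.
rolled oats: 0.75 cup × 4/3 × 90 g/cup = 90 g
granulated sugar: 750 g × 4/3 ÷ 28.35 g/oz ≈ 35 oz
cornstarch: 10 oz × 4/3 × 28.35 g/oz = 378 g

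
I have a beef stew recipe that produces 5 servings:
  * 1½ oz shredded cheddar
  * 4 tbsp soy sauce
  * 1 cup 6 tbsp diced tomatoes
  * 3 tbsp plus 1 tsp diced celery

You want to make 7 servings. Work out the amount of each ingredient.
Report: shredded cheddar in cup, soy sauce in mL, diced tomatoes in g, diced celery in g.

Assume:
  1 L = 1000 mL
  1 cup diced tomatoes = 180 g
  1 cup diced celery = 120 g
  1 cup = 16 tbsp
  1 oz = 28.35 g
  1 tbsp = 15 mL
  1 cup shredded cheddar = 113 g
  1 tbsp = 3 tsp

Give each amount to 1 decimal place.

Scaling factor: 7/5 = 1.4.
shredded cheddar: 1.5 oz × 7/5 × 28.35 g/oz ÷ 113 g/cup ≈ 0.5 cup
soy sauce: 4 tbsp × 7/5 × 15 mL/tbsp = 84.0 mL
diced tomatoes: (1 cup + 6 tbsp = 1.375 cup) × 7/5 × 180 g/cup = 346.5 g
diced celery: (3 tbsp + 1 tsp = 10/3 tbsp) × 7/5 ÷ 16 tbsp/cup × 120 g/cup = 35.0 g

shredded cheddar: 0.5 cup; soy sauce: 84.0 mL; diced tomatoes: 346.5 g; diced celery: 35.0 g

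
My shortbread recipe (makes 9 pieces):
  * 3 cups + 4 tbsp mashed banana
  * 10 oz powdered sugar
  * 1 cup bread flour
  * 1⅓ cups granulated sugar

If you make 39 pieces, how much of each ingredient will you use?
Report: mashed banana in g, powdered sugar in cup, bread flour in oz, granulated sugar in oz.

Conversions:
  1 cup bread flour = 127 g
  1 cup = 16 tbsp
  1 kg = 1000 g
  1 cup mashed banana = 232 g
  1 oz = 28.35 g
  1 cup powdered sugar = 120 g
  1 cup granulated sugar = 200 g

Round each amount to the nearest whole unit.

mashed banana: 3267 g; powdered sugar: 10 cup; bread flour: 19 oz; granulated sugar: 41 oz

Scaling factor: 39/9 = 13/3.
mashed banana: (3 cup + 4 tbsp = 3.25 cup) × 13/3 × 232 g/cup ≈ 3267 g
powdered sugar: 10 oz × 13/3 × 28.35 g/oz ÷ 120 g/cup ≈ 10 cup
bread flour: 1 cup × 13/3 × 127 g/cup ÷ 28.35 g/oz ≈ 19 oz
granulated sugar: 4/3 cup × 13/3 × 200 g/cup ÷ 28.35 g/oz ≈ 41 oz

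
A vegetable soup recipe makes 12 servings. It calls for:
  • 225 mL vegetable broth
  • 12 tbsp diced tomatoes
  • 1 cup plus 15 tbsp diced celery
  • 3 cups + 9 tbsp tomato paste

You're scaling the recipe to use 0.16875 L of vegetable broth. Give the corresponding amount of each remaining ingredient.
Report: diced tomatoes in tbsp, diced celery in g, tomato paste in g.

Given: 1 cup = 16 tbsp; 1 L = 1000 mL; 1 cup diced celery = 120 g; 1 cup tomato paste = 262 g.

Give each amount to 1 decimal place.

The original recipe has 0.225 L of vegetable broth, so the scaling factor is 0.16875 ÷ 0.225 = 3/4 = 0.75.
diced tomatoes: 12 tbsp × 3/4 = 9.0 tbsp
diced celery: (1 cup + 15 tbsp = 1.9375 cup) × 3/4 × 120 g/cup ≈ 174.4 g
tomato paste: (3 cup + 9 tbsp = 3.5625 cup) × 3/4 × 262 g/cup ≈ 700.0 g

diced tomatoes: 9.0 tbsp; diced celery: 174.4 g; tomato paste: 700.0 g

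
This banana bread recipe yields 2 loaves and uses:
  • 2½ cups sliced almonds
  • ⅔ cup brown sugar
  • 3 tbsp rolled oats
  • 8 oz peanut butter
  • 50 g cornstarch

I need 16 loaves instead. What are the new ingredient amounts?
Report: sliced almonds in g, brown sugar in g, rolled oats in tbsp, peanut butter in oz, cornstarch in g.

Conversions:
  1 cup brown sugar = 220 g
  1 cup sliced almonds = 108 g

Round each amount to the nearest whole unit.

sliced almonds: 2160 g; brown sugar: 1173 g; rolled oats: 24 tbsp; peanut butter: 64 oz; cornstarch: 400 g

Scaling factor: 16/2 = 8.
sliced almonds: 2.5 cup × 8 × 108 g/cup = 2160 g
brown sugar: 2/3 cup × 8 × 220 g/cup ≈ 1173 g
rolled oats: 3 tbsp × 8 = 24 tbsp
peanut butter: 8 oz × 8 = 64 oz
cornstarch: 50 g × 8 = 400 g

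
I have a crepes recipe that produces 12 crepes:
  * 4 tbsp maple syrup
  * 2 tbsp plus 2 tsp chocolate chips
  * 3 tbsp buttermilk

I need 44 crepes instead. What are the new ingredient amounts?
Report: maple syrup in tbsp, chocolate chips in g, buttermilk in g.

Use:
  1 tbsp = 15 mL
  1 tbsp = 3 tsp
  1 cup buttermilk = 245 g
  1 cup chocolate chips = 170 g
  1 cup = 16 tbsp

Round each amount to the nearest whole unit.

maple syrup: 15 tbsp; chocolate chips: 104 g; buttermilk: 168 g

Scaling factor: 44/12 = 11/3.
maple syrup: 4 tbsp × 11/3 ≈ 15 tbsp
chocolate chips: (2 tbsp + 2 tsp = 8/3 tbsp) × 11/3 ÷ 16 tbsp/cup × 170 g/cup ≈ 104 g
buttermilk: 3 tbsp × 11/3 ÷ 16 tbsp/cup × 245 g/cup ≈ 168 g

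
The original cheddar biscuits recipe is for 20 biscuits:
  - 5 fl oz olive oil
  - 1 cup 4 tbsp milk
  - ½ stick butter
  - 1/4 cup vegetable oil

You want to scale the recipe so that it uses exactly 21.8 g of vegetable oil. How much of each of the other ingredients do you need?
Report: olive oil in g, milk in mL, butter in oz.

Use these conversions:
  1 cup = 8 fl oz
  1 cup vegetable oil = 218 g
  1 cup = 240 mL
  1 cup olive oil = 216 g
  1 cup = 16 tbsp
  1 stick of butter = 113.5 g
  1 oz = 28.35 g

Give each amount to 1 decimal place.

olive oil: 54.0 g; milk: 120.0 mL; butter: 0.8 oz

The original recipe has 54.5 g of vegetable oil, so the scaling factor is 21.8 ÷ 54.5 = 2/5 = 0.4.
olive oil: 5 fl oz × 2/5 ÷ 8 fl oz/cup × 216 g/cup = 54.0 g
milk: (1 cup + 4 tbsp = 1.25 cup) × 2/5 × 240 mL/cup = 120.0 mL
butter: 0.5 stick × 2/5 × 113.5 g/stick ÷ 28.35 g/oz ≈ 0.8 oz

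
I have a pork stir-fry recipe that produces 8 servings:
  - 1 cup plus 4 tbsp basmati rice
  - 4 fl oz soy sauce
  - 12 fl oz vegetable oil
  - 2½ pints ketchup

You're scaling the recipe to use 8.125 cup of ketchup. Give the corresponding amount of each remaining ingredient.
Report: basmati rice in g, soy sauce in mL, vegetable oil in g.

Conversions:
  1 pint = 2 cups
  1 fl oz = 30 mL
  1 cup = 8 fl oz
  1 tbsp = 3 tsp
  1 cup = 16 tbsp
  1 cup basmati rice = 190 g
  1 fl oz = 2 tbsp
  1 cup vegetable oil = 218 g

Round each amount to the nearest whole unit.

basmati rice: 386 g; soy sauce: 195 mL; vegetable oil: 531 g

The original recipe has 5 cup of ketchup, so the scaling factor is 8.125 ÷ 5 = 13/8 = 1.625.
basmati rice: (1 cup + 4 tbsp = 1.25 cup) × 13/8 × 190 g/cup ≈ 386 g
soy sauce: 4 fl oz × 13/8 × 30 mL/fl oz = 195 mL
vegetable oil: 12 fl oz × 13/8 ÷ 8 fl oz/cup × 218 g/cup ≈ 531 g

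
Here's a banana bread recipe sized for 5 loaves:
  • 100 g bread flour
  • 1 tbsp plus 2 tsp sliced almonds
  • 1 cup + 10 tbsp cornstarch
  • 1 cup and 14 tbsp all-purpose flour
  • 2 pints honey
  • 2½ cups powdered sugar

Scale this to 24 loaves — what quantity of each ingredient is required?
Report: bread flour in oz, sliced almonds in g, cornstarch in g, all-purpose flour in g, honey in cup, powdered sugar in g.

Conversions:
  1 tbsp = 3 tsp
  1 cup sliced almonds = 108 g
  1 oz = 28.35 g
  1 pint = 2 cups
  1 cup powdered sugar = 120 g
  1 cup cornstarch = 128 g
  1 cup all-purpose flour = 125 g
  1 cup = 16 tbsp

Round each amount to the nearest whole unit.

Scaling factor: 24/5 = 4.8.
bread flour: 100 g × 24/5 ÷ 28.35 g/oz ≈ 17 oz
sliced almonds: (1 tbsp + 2 tsp = 5/3 tbsp) × 24/5 ÷ 16 tbsp/cup × 108 g/cup = 54 g
cornstarch: (1 cup + 10 tbsp = 1.625 cup) × 24/5 × 128 g/cup ≈ 998 g
all-purpose flour: (1 cup + 14 tbsp = 1.875 cup) × 24/5 × 125 g/cup = 1125 g
honey: 2 pint × 24/5 × 2 cup/pint ≈ 19 cup
powdered sugar: 2.5 cup × 24/5 × 120 g/cup = 1440 g

bread flour: 17 oz; sliced almonds: 54 g; cornstarch: 998 g; all-purpose flour: 1125 g; honey: 19 cup; powdered sugar: 1440 g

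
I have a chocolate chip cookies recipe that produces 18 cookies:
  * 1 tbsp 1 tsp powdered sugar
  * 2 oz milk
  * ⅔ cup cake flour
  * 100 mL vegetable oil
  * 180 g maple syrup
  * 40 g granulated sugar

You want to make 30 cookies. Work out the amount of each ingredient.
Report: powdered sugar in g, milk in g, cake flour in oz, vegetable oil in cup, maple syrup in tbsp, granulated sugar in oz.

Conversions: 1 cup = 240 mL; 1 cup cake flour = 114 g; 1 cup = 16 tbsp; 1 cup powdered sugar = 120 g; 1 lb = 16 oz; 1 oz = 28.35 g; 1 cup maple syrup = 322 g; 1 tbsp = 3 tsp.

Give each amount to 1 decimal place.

powdered sugar: 16.7 g; milk: 94.5 g; cake flour: 4.5 oz; vegetable oil: 0.7 cup; maple syrup: 14.9 tbsp; granulated sugar: 2.4 oz

Scaling factor: 30/18 = 5/3.
powdered sugar: (1 tbsp + 1 tsp = 4/3 tbsp) × 5/3 ÷ 16 tbsp/cup × 120 g/cup ≈ 16.7 g
milk: 2 oz × 5/3 × 28.35 g/oz = 94.5 g
cake flour: 2/3 cup × 5/3 × 114 g/cup ÷ 28.35 g/oz ≈ 4.5 oz
vegetable oil: 100 mL × 5/3 ÷ 240 mL/cup ≈ 0.7 cup
maple syrup: 180 g × 5/3 ÷ 322 g/cup × 16 tbsp/cup ≈ 14.9 tbsp
granulated sugar: 40 g × 5/3 ÷ 28.35 g/oz ≈ 2.4 oz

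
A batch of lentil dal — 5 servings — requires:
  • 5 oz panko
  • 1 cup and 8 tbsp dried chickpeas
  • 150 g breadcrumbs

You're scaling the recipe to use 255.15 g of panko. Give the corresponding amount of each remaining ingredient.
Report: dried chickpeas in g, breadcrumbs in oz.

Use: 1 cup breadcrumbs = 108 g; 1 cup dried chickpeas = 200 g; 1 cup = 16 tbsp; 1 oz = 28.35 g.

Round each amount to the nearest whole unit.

dried chickpeas: 540 g; breadcrumbs: 10 oz

The original recipe has 141.75 g of panko, so the scaling factor is 255.15 ÷ 141.75 = 9/5 = 1.8.
dried chickpeas: (1 cup + 8 tbsp = 1.5 cup) × 9/5 × 200 g/cup = 540 g
breadcrumbs: 150 g × 9/5 ÷ 28.35 g/oz ≈ 10 oz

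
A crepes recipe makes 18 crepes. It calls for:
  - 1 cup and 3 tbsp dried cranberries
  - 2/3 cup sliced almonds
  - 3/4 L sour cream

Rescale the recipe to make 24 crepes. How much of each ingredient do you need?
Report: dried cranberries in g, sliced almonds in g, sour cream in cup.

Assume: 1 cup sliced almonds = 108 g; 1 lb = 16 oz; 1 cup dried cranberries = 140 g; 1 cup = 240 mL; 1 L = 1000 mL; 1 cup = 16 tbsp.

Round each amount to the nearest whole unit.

dried cranberries: 222 g; sliced almonds: 96 g; sour cream: 4 cup

Scaling factor: 24/18 = 4/3.
dried cranberries: (1 cup + 3 tbsp = 1.1875 cup) × 4/3 × 140 g/cup ≈ 222 g
sliced almonds: 2/3 cup × 4/3 × 108 g/cup = 96 g
sour cream: 0.75 L × 4/3 × 1000 mL/L ÷ 240 mL/cup ≈ 4 cup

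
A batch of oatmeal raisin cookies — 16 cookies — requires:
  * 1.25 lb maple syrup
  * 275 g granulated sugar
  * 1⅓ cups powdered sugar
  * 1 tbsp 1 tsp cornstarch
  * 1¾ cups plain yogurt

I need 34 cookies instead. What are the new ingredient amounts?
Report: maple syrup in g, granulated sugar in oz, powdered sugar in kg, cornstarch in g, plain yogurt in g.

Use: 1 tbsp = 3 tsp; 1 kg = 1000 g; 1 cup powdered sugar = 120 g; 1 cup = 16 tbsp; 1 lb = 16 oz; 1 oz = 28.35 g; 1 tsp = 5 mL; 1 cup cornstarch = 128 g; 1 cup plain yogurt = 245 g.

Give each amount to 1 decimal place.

maple syrup: 1204.9 g; granulated sugar: 20.6 oz; powdered sugar: 0.3 kg; cornstarch: 22.7 g; plain yogurt: 911.1 g

Scaling factor: 34/16 = 17/8 = 2.125.
maple syrup: 1.25 lb × 17/8 × 16 oz/lb × 28.35 g/oz ≈ 1204.9 g
granulated sugar: 275 g × 17/8 ÷ 28.35 g/oz ≈ 20.6 oz
powdered sugar: 4/3 cup × 17/8 × 120 g/cup ÷ 1000 g/kg ≈ 0.3 kg
cornstarch: (1 tbsp + 1 tsp = 4/3 tbsp) × 17/8 ÷ 16 tbsp/cup × 128 g/cup ≈ 22.7 g
plain yogurt: 1.75 cup × 17/8 × 245 g/cup ≈ 911.1 g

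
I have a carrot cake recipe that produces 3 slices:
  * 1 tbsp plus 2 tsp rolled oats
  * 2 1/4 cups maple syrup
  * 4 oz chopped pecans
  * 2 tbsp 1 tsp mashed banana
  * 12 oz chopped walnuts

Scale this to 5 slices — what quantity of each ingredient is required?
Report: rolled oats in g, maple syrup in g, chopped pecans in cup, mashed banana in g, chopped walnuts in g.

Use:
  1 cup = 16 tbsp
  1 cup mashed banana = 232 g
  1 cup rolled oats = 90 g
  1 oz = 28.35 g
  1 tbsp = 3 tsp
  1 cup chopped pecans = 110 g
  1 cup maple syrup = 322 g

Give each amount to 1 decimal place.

Scaling factor: 5/3.
rolled oats: (1 tbsp + 2 tsp = 5/3 tbsp) × 5/3 ÷ 16 tbsp/cup × 90 g/cup ≈ 15.6 g
maple syrup: 2.25 cup × 5/3 × 322 g/cup = 1207.5 g
chopped pecans: 4 oz × 5/3 × 28.35 g/oz ÷ 110 g/cup ≈ 1.7 cup
mashed banana: (2 tbsp + 1 tsp = 7/3 tbsp) × 5/3 ÷ 16 tbsp/cup × 232 g/cup ≈ 56.4 g
chopped walnuts: 12 oz × 5/3 × 28.35 g/oz = 567.0 g

rolled oats: 15.6 g; maple syrup: 1207.5 g; chopped pecans: 1.7 cup; mashed banana: 56.4 g; chopped walnuts: 567.0 g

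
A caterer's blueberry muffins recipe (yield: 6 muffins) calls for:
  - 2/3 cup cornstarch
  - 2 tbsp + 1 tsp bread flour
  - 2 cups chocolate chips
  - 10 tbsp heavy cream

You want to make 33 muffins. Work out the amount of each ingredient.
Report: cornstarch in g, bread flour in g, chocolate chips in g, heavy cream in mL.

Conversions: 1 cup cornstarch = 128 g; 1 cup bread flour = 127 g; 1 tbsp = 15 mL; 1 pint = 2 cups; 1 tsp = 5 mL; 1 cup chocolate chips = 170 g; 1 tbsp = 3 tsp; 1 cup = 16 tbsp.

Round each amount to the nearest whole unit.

Scaling factor: 33/6 = 11/2 = 5.5.
cornstarch: 2/3 cup × 11/2 × 128 g/cup ≈ 469 g
bread flour: (2 tbsp + 1 tsp = 7/3 tbsp) × 11/2 ÷ 16 tbsp/cup × 127 g/cup ≈ 102 g
chocolate chips: 2 cup × 11/2 × 170 g/cup = 1870 g
heavy cream: 10 tbsp × 11/2 × 15 mL/tbsp = 825 mL

cornstarch: 469 g; bread flour: 102 g; chocolate chips: 1870 g; heavy cream: 825 mL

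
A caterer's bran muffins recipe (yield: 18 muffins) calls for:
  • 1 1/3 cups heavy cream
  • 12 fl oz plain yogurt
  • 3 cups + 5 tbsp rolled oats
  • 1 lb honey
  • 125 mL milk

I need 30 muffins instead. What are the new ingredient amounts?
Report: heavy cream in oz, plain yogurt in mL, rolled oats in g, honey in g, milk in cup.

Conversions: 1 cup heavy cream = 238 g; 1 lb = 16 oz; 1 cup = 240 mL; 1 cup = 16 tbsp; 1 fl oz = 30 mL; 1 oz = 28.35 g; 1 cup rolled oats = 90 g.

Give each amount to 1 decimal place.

Scaling factor: 30/18 = 5/3.
heavy cream: 4/3 cup × 5/3 × 238 g/cup ÷ 28.35 g/oz ≈ 18.7 oz
plain yogurt: 12 fl oz × 5/3 × 30 mL/fl oz = 600.0 mL
rolled oats: (3 cup + 5 tbsp = 3.3125 cup) × 5/3 × 90 g/cup ≈ 496.9 g
honey: 1 lb × 5/3 × 16 oz/lb × 28.35 g/oz = 756.0 g
milk: 125 mL × 5/3 ÷ 240 mL/cup ≈ 0.9 cup

heavy cream: 18.7 oz; plain yogurt: 600.0 mL; rolled oats: 496.9 g; honey: 756.0 g; milk: 0.9 cup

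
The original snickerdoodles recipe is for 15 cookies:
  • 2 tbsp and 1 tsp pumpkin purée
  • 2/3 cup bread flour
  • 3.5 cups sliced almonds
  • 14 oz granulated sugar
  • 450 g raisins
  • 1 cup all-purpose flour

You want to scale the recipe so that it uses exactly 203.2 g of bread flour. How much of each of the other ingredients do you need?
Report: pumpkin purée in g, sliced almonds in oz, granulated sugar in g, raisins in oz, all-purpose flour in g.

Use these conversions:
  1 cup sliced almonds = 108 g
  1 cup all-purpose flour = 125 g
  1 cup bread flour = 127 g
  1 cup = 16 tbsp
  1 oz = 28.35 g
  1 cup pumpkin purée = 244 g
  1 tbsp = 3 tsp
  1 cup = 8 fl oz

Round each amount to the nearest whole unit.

The original recipe has 254/3 g of bread flour, so the scaling factor is 203.2 ÷ 254/3 = 12/5 = 2.4.
pumpkin purée: (2 tbsp + 1 tsp = 7/3 tbsp) × 12/5 ÷ 16 tbsp/cup × 244 g/cup ≈ 85 g
sliced almonds: 3.5 cup × 12/5 × 108 g/cup ÷ 28.35 g/oz = 32 oz
granulated sugar: 14 oz × 12/5 × 28.35 g/oz ≈ 953 g
raisins: 450 g × 12/5 ÷ 28.35 g/oz ≈ 38 oz
all-purpose flour: 1 cup × 12/5 × 125 g/cup = 300 g

pumpkin purée: 85 g; sliced almonds: 32 oz; granulated sugar: 953 g; raisins: 38 oz; all-purpose flour: 300 g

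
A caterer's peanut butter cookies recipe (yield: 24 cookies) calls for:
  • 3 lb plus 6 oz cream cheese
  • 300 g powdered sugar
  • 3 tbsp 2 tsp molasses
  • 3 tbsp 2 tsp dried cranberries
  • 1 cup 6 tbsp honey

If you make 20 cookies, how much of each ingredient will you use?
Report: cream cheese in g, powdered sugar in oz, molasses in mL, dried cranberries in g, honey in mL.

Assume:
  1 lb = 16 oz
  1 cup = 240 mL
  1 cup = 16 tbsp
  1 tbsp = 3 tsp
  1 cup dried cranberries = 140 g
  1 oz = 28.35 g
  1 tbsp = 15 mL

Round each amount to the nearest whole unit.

Scaling factor: 20/24 = 5/6.
cream cheese: (3 lb + 6 oz = 3.375 lb) × 5/6 × 16 oz/lb × 28.35 g/oz ≈ 1276 g
powdered sugar: 300 g × 5/6 ÷ 28.35 g/oz ≈ 9 oz
molasses: (3 tbsp + 2 tsp = 11/3 tbsp) × 5/6 × 15 mL/tbsp ≈ 46 mL
dried cranberries: (3 tbsp + 2 tsp = 11/3 tbsp) × 5/6 ÷ 16 tbsp/cup × 140 g/cup ≈ 27 g
honey: (1 cup + 6 tbsp = 1.375 cup) × 5/6 × 240 mL/cup = 275 mL

cream cheese: 1276 g; powdered sugar: 9 oz; molasses: 46 mL; dried cranberries: 27 g; honey: 275 mL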